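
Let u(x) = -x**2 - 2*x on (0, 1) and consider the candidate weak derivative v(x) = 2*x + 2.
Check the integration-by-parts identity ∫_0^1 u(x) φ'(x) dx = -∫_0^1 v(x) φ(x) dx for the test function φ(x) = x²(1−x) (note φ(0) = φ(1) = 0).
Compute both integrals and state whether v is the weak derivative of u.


LHS = 4/15, RHS = -4/15. No, v is not the weak derivative of u.

u(x) = -x**2 - 2*x, classical derivative u'(x) = -2*x - 2.
φ(x) = x²(1−x), so φ'(x) = x*(2 - 3*x).
Note φ(0) = φ(1) = 0, so the boundary term u·φ vanishes.
LHS = ∫_0^1 u(x) φ'(x) dx = ∫_0^1 (3*x^4 + 4*x^3 - 4*x^2) dx. Term by term:
  ∫_0^1 3*x^4 dx = 3/5;  ∫_0^1 4*x^3 dx = 1;  ∫_0^1 -4*x^2 dx = -4/3.
Sum: 3/5 + 1 − 4/3 = 4/15.
So LHS = 4/15.
∫_0^1 v(x) φ(x) dx = ∫_0^1 (-2*x^4 + 2*x^2) dx. Term by term:
  ∫_0^1 -2*x^4 dx = -2/5;  ∫_0^1 2*x^2 dx = 2/3.
Sum: -2/5 + 2/3 = 4/15.
So RHS = -∫_0^1 v(x) φ(x) dx = -4/15.
LHS − RHS = 8/15 ≠ 0, so the identity fails.
(For a valid weak derivative the identity must hold for EVERY test function, in particular this one. The failure shows v is NOT the weak derivative of u.)
Correct weak derivative would be u'(x) = -2*x - 2.


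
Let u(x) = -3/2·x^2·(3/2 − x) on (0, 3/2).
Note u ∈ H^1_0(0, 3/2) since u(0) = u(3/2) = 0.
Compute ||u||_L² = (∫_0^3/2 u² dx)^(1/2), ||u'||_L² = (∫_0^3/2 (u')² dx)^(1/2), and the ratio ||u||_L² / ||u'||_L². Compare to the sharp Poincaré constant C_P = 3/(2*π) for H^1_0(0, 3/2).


||u||_L² / ||u'||_L² = 3*sqrt(14)/28 < C_P = 3/(2*π).

u(x) = -3/2·x^2·(3/2 − x), so u'(x) = 9*x*(x - 1)/2.
u(x) = -3/2·x^2·(3/2 − x) vanishes at x = 0 and x = 3/2, so u ∈ H^1_0(0, 3/2). Differentiate via the product rule and integrate the resulting polynomials term by term.
  ∫_0^3/2 u² dx = ∫_0^3/2 (9*x^6/4 - 27*x^5/4 + 81*x^4/16) dx. Term by term:
    ∫_0^3/2 9*x^6/4 dx = 19683/3584;  ∫_0^3/2 -27*x^5/4 dx = -6561/512;  ∫_0^3/2 81*x^4/16 dx = 19683/2560.
  Sum: 19683/3584 − 6561/512 + 19683/2560 = 6561/17920.
  ∫_0^3/2 (u')² dx = ∫_0^3/2 (81*x^4/4 - 81*x^3/2 + 81*x^2/4) dx. Term by term:
    ∫_0^3/2 81*x^4/4 dx = 19683/640;  ∫_0^3/2 -81*x^3/2 dx = -6561/128;  ∫_0^3/2 81*x^2/4 dx = 729/32.
  Sum: 19683/640 − 6561/128 + 729/32 = 729/320.
∫_0^3/2 u² dx = 6561/17920, so ||u||_L² = 81*sqrt(70)/1120.
∫_0^3/2 (u')² dx = 729/320, so ||u'||_L² = 27*sqrt(5)/40.
Ratio ||u||_L² / ||u'||_L² = 3*sqrt(14)/28.
Sharp Poincaré constant on H^1_0(0, 3/2) is C_P = L/π = 3/(2*π), achieved by sin(2*π/3·x).
A polynomial bump cannot attain the sharp Poincaré constant (only the first sine eigenfunction does), so the ratio is strictly less than C_P, consistent with ||u||_L² ≤ C_P ||u'||_L².


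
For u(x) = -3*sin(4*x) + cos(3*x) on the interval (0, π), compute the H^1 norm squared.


||u||_{H^1(0,π)}^2 = -480/7 + 163*π/2

u'(x) = -3*sin(3*x) - 12*cos(4*x).
Expand u² and (u')² and integrate term by term on (0, π), using: for integers n ≥ 1, ∫_0^π sin²(nx) dx = ∫_0^π cos²(nx) dx = π/2; for n ≠ n', ∫_0^π sin(nx)sin(n'x) dx = ∫_0^π cos(nx)cos(n'x) dx = 0; and by product-to-sum, ∫_0^π sin(nx)cos(n'x) dx = ½∫_0^π [sin((n+n')x) + sin((n−n')x)] dx, which is 0 when n+n' is even and 2n/(n²−n'²) when n+n' is odd (it need not vanish on (0, π)).
  u² squared terms: (-3)²·∫sin(4x)² dx = 9·π/2 = 9*π/2;  (1)²·∫cos(3x)² dx = 1·π/2 = π/2.
  u² cross terms: 2·(-3)·(1)·∫sin(4x)·cos(3x) dx = -6·(8/7) = -48/7.
  So ∫_0^π u² dx = 9*π/2 + π/2 − 48/7 = -48/7 + 5*π.
  (u')² squared terms: (-12)²·∫cos(4x)² dx = 144·π/2 = 72*π;  (-3)²·∫sin(3x)² dx = 9·π/2 = 9*π/2.
  (u')² cross terms: 2·(-12)·(-3)·∫cos(4x)·sin(3x) dx = 72·(-6/7) = -432/7.
  So ∫_0^π (u')² dx = 72*π + 9*π/2 − 432/7 = -432/7 + 153*π/2.
||u||_{H^1}^2 = (-48/7 + 5*π) + (-432/7 + 153*π/2) = -480/7 + 163*π/2.


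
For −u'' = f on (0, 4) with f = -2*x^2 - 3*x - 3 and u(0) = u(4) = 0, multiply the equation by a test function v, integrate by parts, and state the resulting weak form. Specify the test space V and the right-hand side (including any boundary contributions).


V = H^1_0(0, 4) (so v(0) = v(4) = 0); weak form: ∫_0^4 u'v' dx = ∫_0^4 (-2*x^2 - 3*x - 3) v dx for all v ∈ V.

Multiply both sides by a test function v and integrate from 0 to 4:
  ∫_0^4 −u''(x) v(x) dx = ∫_0^4 f(x) v(x) dx.
Integrate the LHS by parts once:
  ∫_0^4 −u'' v dx = −[u'(x) v(x)]_0^4 + ∫_0^4 u'(x) v'(x) dx.
Thus ∫_0^4 u'(x) v'(x) dx = ∫_0^4 f(x) v(x) dx + [u'(x) v(x)]_0^4.
Choose V so that boundary terms are either known or forced to vanish.
u is Dirichlet: u(0) = u(4) = 0. Let V = H^1_0(0, 4); then v(0) = v(4) = 0, and [u' v]_0^4 = 0.
Weak formulation: find u (satisfying any essential BC) such that ∫_0^4 u'(x) v'(x) dx = ∫_0^4 f v dx for all v ∈ V.
Substituting f(x) = -2*x^2 - 3*x - 3, the right-hand side is ∫_0^4 (-2*x^2 - 3*x - 3) v dx.


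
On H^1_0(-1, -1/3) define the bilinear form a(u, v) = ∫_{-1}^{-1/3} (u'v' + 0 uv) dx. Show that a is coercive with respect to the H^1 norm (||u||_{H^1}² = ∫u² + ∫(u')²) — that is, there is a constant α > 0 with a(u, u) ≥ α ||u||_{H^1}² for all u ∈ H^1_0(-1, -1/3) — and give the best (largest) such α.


α = 9*π^2/(4 + 9*π^2)

Coercivity of a(·,·) on H^1_0(-1, -1/3) means a(u, u) ≥ α ||u||_{H^1}² for every u ∈ H^1_0.
The interval has length L = 2/3, and Poincaré/coercivity depend only on L. Here a(u, u) = ∫(u')² + (0)·∫u².
Here c = 0, so a(u,u) = ∫(u')² alone. The condition a(u,u) ≥ α||u||_{H^1}² reads (1−α)∫(u')² ≥ (α−c)∫u². Any admissible α is ≤ 1 (rapidly oscillating u have ∫u²/∫(u')² → 0), and α = 1 would force 0 ≥ (1−c)∫u², impossible since c < 1; so 1−α > 0. By the sharp Poincaré inequality on H^1_0 of an interval of length L, ∫(u')² ≥ (π/L)²∫u² with equality for the first sine mode sin(π(x−x₀)/L) (x₀ the left endpoint), so the inequality holds for all u iff (1−α)(π/L)² ≥ α − c, i.e. α ≤ ((π/L)² + c)/((π/L)² + 1) = (1 + c(L/π)²)/(1 + (L/π)²). (Direct route, valid since c ≤ 0: Poincaré gives c∫u² ≥ c(L/π)²∫(u')², so a(u,u) ≥ (1 + c(L/π)²)∫(u')², while ||u||_{H^1}² ≤ (1 + (L/π)²)∫(u')²; dividing yields the same α.) With (π/L)² = 9*π^2/4 and c = 0, the largest admissible constant is α = ((π/L)² + c)/((π/L)² + 1).
Simplifying, α = 9*π^2/(4 + 9*π^2).


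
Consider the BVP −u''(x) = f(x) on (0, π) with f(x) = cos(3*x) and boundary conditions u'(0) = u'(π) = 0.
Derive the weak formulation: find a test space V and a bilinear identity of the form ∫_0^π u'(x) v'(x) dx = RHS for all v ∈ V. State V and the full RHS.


V = H^1(0, π) (no boundary constraint on v; u is determined up to an additive constant); weak form: ∫_0^π u'v' dx = ∫_0^π (cos(3*x)) v dx for all v ∈ V.

Multiply both sides by a test function v and integrate from 0 to π:
  ∫_0^π −u''(x) v(x) dx = ∫_0^π f(x) v(x) dx.
Integrate the LHS by parts once:
  ∫_0^π −u'' v dx = −[u'(x) v(x)]_0^π + ∫_0^π u'(x) v'(x) dx.
Thus ∫_0^π u'(x) v'(x) dx = ∫_0^π f(x) v(x) dx + [u'(x) v(x)]_0^π.
Choose V so that boundary terms are either known or forced to vanish.
u has homogeneous Neumann: u'(0) = u'(π) = 0. So [u' v]_0^π = 0·v(π) − 0·v(0) = 0 for any v; take V = H^1(0, π).
Weak formulation: find u (satisfying any essential BC) such that ∫_0^π u'(x) v'(x) dx = ∫_0^π f v dx for all v ∈ V (homogeneous Neumann, so boundary terms vanish).
Substituting f(x) = cos(3*x), the right-hand side is ∫_0^π (cos(3*x)) v dx.
Compatibility check (pure Neumann): taking v ≡ 1 ∈ V gives 0 = ∫_0^π f dx + (0) − (0), i.e. ∫_0^π f dx must equal u'(0) − u'(π) = 0. Indeed ∫_0^π (cos(3*x)) dx = 0, so the data are compatible. The solution is then unique only up to an additive constant (fix it e.g. by requiring ∫_0^π u dx = 0).


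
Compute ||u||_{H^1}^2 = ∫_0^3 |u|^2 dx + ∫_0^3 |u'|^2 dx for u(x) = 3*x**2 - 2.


||u||_{H^1}^2 = 3327/5

The H^1 norm (squared) on an interval (0, L) is
  ||u||_{H^1}^2 = ∫_0^L u(x)^2 dx + ∫_0^L u'(x)^2 dx.
Compute u'(x) = 6*x.
Then u(x)^2 = 9*x**4 - 12*x**2 + 4 and u'(x)^2 = 36*x**2.
Integrate each monomial from 0 to 3 using ∫_0^3 c·x^n dx = c·3^(n+1)/(n+1):
  ∫_0^3 u(x)^2 dx = ∫_0^3 (9*x^4 - 12*x^2 + 4) dx. Term by term:
    ∫_0^3 9*x^4 dx = 2187/5;  ∫_0^3 -12*x^2 dx = -108;  ∫_0^3 4 dx = 12.
  Sum: 2187/5 − 108 + 12 = 1707/5.
  ∫_0^3 u'(x)^2 dx = ∫_0^3 (36*x^2) dx. Term by term:
    ∫_0^3 36*x^2 dx = 324.
Adding: ||u||_{H^1}^2 = 1707/5 + 324 = 3327/5.


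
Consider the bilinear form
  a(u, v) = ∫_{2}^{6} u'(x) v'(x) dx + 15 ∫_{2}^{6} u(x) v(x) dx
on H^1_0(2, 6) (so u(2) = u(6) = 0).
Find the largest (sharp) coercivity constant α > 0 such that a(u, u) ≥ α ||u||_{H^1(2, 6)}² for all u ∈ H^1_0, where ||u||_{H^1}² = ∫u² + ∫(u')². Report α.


α = 1

Coercivity of a(·,·) on H^1_0(2, 6) means a(u, u) ≥ α ||u||_{H^1}² for every u ∈ H^1_0.
The interval has length L = 4, and Poincaré/coercivity depend only on L. Here a(u, u) = ∫(u')² + (15)·∫u².
Here c = 15 ≥ 1, so a(u,u) = ∫(u')² + c∫u² ≥ ∫(u')² + ∫u² = ||u||_{H^1}², i.e. α = 1 works. No larger α is possible: a(u,u) ≥ α||u||_{H^1}² means (1−α)∫(u')² ≥ (α−c)∫u², and for the modes u_n = sin(nπ(x−x₀)/L) (x₀ the left endpoint) one has ∫u_n²/∫(u_n')² = (L/(nπ))² → 0, so a(u_n,u_n)/||u_n||_{H^1}² → 1. Hence the optimal constant is α = 1.
Therefore α = 1.


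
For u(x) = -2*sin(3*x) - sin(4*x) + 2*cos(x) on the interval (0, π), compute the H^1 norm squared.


||u||_{H^1(0,π)}^2 = -64/15 + 65*π/2

u'(x) = -2*sin(x) - 6*cos(3*x) - 4*cos(4*x).
Expand u² and (u')² and integrate term by term on (0, π), using: for integers n ≥ 1, ∫_0^π sin²(nx) dx = ∫_0^π cos²(nx) dx = π/2; for n ≠ n', ∫_0^π sin(nx)sin(n'x) dx = ∫_0^π cos(nx)cos(n'x) dx = 0; and by product-to-sum, ∫_0^π sin(nx)cos(n'x) dx = ½∫_0^π [sin((n+n')x) + sin((n−n')x)] dx, which is 0 when n+n' is even and 2n/(n²−n'²) when n+n' is odd (it need not vanish on (0, π)).
  u² squared terms: (-1)²·∫sin(4x)² dx = 1·π/2 = π/2;  (-2)²·∫sin(3x)² dx = 4·π/2 = 2*π;  (2)²·∫cos(x)² dx = 4·π/2 = 2*π.
  u² cross terms: 2·(-1)·(-2)·∫sin(4x)·sin(3x) dx = 4·(0) = 0;  2·(-1)·(2)·∫sin(4x)·cos(x) dx = -4·(8/15) = -32/15;  2·(-2)·(2)·∫sin(3x)·cos(x) dx = -8·(0) = 0.
  So ∫_0^π u² dx = π/2 + 2*π + 2*π + 0 − 32/15 + 0 = -32/15 + 9*π/2.
  (u')² squared terms: (-6)²·∫cos(3x)² dx = 36·π/2 = 18*π;  (-4)²·∫cos(4x)² dx = 16·π/2 = 8*π;  (-2)²·∫sin(x)² dx = 4·π/2 = 2*π.
  (u')² cross terms: 2·(-6)·(-4)·∫cos(3x)·cos(4x) dx = 48·(0) = 0;  2·(-6)·(-2)·∫cos(3x)·sin(x) dx = 24·(0) = 0;  2·(-4)·(-2)·∫cos(4x)·sin(x) dx = 16·(-2/15) = -32/15.
  So ∫_0^π (u')² dx = 18*π + 8*π + 2*π + 0 + 0 − 32/15 = -32/15 + 28*π.
||u||_{H^1}^2 = (-32/15 + 9*π/2) + (-32/15 + 28*π) = -64/15 + 65*π/2.


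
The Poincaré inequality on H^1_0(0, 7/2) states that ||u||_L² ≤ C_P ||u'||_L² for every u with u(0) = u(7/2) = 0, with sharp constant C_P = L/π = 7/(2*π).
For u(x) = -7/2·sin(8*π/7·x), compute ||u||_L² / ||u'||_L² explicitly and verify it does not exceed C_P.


||u||_L² / ||u'||_L² = 7/(8*π) < C_P = 7/(2*π).

u(x) = -7/2·sin(8*π/7·x), so u'(x) = -4*π*cos(8*π*x/7).
Writing u(x) = A·sin(kπx/L) with A = -7/2 and k = 4, use ∫_0^L sin²(kπx/L) dx = L/2 and ∫_0^L cos²(kπx/L) dx = L/2.
u² = 49/4·sin²(8*π/7·x) and (u')² = 16*π^2·cos²(8*π/7·x), and each of sin², cos² integrates to L/2 = 7/4 over (0, 7/2).
∫_0^7/2 u² dx = 343/16, so ||u||_L² = 7*sqrt(7)/4.
∫_0^7/2 (u')² dx = 28*π^2, so ||u'||_L² = 2*sqrt(7)*π.
Ratio ||u||_L² / ||u'||_L² = 7/(8*π).
Sharp Poincaré constant on H^1_0(0, 7/2) is C_P = L/π = 7/(2*π), achieved by sin(2*π/7·x).
This is the k = 4 harmonic; the ratio L/(kπ) is strictly less than C_P = L/π, consistent with the sharp inequality ||u||_L² ≤ C_P ||u'||_L².


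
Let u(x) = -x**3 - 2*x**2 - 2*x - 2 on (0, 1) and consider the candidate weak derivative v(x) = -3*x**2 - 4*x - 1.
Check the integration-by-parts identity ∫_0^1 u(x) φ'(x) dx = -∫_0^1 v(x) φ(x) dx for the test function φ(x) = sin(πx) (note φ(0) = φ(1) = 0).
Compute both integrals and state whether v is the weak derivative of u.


LHS = -12/π^3 + 11/π, RHS = -12/π^3 + 9/π. No, v is not the weak derivative of u.

u(x) = -x**3 - 2*x**2 - 2*x - 2, classical derivative u'(x) = -3*x**2 - 4*x - 2.
φ(x) = sin(πx), so φ'(x) = π*cos(π*x).
Note φ(0) = φ(1) = 0, so the boundary term u·φ vanishes.
LHS = ∫_0^1 u(x) φ'(x) dx = ∫_0^1 (-π*x^3*cos(π*x) - 2*π*x^2*cos(π*x) - 2*π*x*cos(π*x) - 2*π*cos(π*x)) dx. Term by term:
  ∫_0^1 -2*π*cos(π*x) dx = 0;  ∫_0^1 -π*x^3*cos(π*x) dx = -12/π^3 + 3/π;  ∫_0^1 -2*π*x*cos(π*x) dx = 4/π;
  ∫_0^1 -2*π*x^2*cos(π*x) dx = 4/π.
Sum: 0 + -12/π^3 + 3/π + 4/π + 4/π = -12/π^3 + 11/π.
So LHS = -12/π^3 + 11/π.
∫_0^1 v(x) φ(x) dx = ∫_0^1 (-3*x^2*sin(π*x) - 4*x*sin(π*x) - sin(π*x)) dx. Term by term:
  ∫_0^1 -sin(π*x) dx = -2/π;  ∫_0^1 -4*x*sin(π*x) dx = -4/π;  ∫_0^1 -3*x^2*sin(π*x) dx = -3/π + 12/π^3.
Sum: -2/π − 4/π + -3/π + 12/π^3 = -9/π + 12/π^3.
So RHS = -∫_0^1 v(x) φ(x) dx = -12/π^3 + 9/π.
LHS − RHS = 2/π ≠ 0, so the identity fails.
(For a valid weak derivative the identity must hold for EVERY test function, in particular this one. The failure shows v is NOT the weak derivative of u.)
Correct weak derivative would be u'(x) = -3*x**2 - 4*x - 2.


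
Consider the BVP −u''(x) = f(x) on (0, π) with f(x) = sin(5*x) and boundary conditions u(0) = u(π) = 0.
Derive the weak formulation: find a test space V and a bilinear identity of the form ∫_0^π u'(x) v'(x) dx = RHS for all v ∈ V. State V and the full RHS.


V = H^1_0(0, π) (so v(0) = v(π) = 0); weak form: ∫_0^π u'v' dx = ∫_0^π (sin(5*x)) v dx for all v ∈ V.

Multiply both sides by a test function v and integrate from 0 to π:
  ∫_0^π −u''(x) v(x) dx = ∫_0^π f(x) v(x) dx.
Integrate the LHS by parts once:
  ∫_0^π −u'' v dx = −[u'(x) v(x)]_0^π + ∫_0^π u'(x) v'(x) dx.
Thus ∫_0^π u'(x) v'(x) dx = ∫_0^π f(x) v(x) dx + [u'(x) v(x)]_0^π.
Choose V so that boundary terms are either known or forced to vanish.
u is Dirichlet: u(0) = u(π) = 0. Let V = H^1_0(0, π); then v(0) = v(π) = 0, and [u' v]_0^π = 0.
Weak formulation: find u (satisfying any essential BC) such that ∫_0^π u'(x) v'(x) dx = ∫_0^π f v dx for all v ∈ V.
Substituting f(x) = sin(5*x), the right-hand side is ∫_0^π (sin(5*x)) v dx.


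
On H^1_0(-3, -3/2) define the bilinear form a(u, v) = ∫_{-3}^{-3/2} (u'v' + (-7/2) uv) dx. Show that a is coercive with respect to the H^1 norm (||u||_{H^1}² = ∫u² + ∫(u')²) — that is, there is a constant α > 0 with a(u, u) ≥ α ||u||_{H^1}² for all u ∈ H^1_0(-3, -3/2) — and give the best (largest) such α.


α = (-63 + 8*π^2)/(2*(9 + 4*π^2))

Coercivity of a(·,·) on H^1_0(-3, -3/2) means a(u, u) ≥ α ||u||_{H^1}² for every u ∈ H^1_0.
The interval has length L = 3/2, and Poincaré/coercivity depend only on L. Here a(u, u) = ∫(u')² + (-7/2)·∫u².
Here c = -7/2 < 0 with |c| < (π/L)² = 4*π^2/9, so coercivity still holds. The condition a(u,u) ≥ α||u||_{H^1}² reads (1−α)∫(u')² ≥ (α−c)∫u². Any admissible α is ≤ 1 (rapidly oscillating u have ∫u²/∫(u')² → 0), and α = 1 would force 0 ≥ (1−c)∫u², impossible since c < 1; so 1−α > 0. By the sharp Poincaré inequality on H^1_0 of an interval of length L, ∫(u')² ≥ (π/L)²∫u² with equality for the first sine mode sin(π(x−x₀)/L) (x₀ the left endpoint), so the inequality holds for all u iff (1−α)(π/L)² ≥ α − c, i.e. α ≤ ((π/L)² + c)/((π/L)² + 1) = (1 + c(L/π)²)/(1 + (L/π)²). (Direct route, valid since c ≤ 0: Poincaré gives c∫u² ≥ c(L/π)²∫(u')², so a(u,u) ≥ (1 + c(L/π)²)∫(u')², while ||u||_{H^1}² ≤ (1 + (L/π)²)∫(u')²; dividing yields the same α.) With (π/L)² = 4*π^2/9 and c = -7/2, the largest admissible constant is α = ((π/L)² + c)/((π/L)² + 1).
Simplifying, α = (-63 + 8*π^2)/(2*(9 + 4*π^2)).


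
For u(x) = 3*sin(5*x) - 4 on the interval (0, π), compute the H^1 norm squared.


||u||_{H^1(0,π)}^2 = -48/5 + 133*π

u'(x) = 15*cos(5*x).
Expand u² and (u')² and integrate term by term on (0, π), using: for integers n ≥ 1, ∫_0^π sin²(nx) dx = ∫_0^π cos²(nx) dx = π/2; for n ≠ n', ∫_0^π sin(nx)sin(n'x) dx = ∫_0^π cos(nx)cos(n'x) dx = 0; and by product-to-sum, ∫_0^π sin(nx)cos(n'x) dx = ½∫_0^π [sin((n+n')x) + sin((n−n')x)] dx, which is 0 when n+n' is even and 2n/(n²−n'²) when n+n' is odd (it need not vanish on (0, π)). For the constant mode: ∫_0^π 1 dx = π, ∫_0^π cos(nx) dx = 0, ∫_0^π sin(nx) dx = (1−(−1)^n)/n.
  u² squared terms: (-4)²·∫1 dx = 16·π = 16*π;  (3)²·∫sin(5x)² dx = 9·π/2 = 9*π/2.
  u² cross terms: 2·(-4)·(3)·∫1·sin(5x) dx = -24·(2/5) = -48/5.
  So ∫_0^π u² dx = 16*π + 9*π/2 − 48/5 = -48/5 + 41*π/2.
  (u')² squared terms: (15)²·∫cos(5x)² dx = 225·π/2 = 225*π/2.
  So ∫_0^π (u')² dx = 225*π/2.
||u||_{H^1}^2 = (-48/5 + 41*π/2) + (225*π/2) = -48/5 + 133*π.


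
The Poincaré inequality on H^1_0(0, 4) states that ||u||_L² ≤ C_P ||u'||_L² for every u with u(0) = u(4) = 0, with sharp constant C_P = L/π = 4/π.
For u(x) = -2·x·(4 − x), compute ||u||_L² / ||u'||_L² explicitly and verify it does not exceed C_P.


||u||_L² / ||u'||_L² = 2*sqrt(10)/5 < C_P = 4/π.

u(x) = -2·x·(4 − x), so u'(x) = 4*x - 8.
u(x) = -2·x·(4 − x) vanishes at x = 0 and x = 4, so u ∈ H^1_0(0, 4). Differentiate via the product rule and integrate the resulting polynomials term by term.
  ∫_0^4 u² dx = ∫_0^4 (4*x^4 - 32*x^3 + 64*x^2) dx. Term by term:
    ∫_0^4 4*x^4 dx = 4096/5;  ∫_0^4 -32*x^3 dx = -2048;  ∫_0^4 64*x^2 dx = 4096/3.
  Sum: 4096/5 − 2048 + 4096/3 = 2048/15.
  ∫_0^4 (u')² dx = ∫_0^4 (16*x^2 - 64*x + 64) dx. Term by term:
    ∫_0^4 16*x^2 dx = 1024/3;  ∫_0^4 -64*x dx = -512;  ∫_0^4 64 dx = 256.
  Sum: 1024/3 − 512 + 256 = 256/3.
∫_0^4 u² dx = 2048/15, so ||u||_L² = 32*sqrt(30)/15.
∫_0^4 (u')² dx = 256/3, so ||u'||_L² = 16*sqrt(3)/3.
Ratio ||u||_L² / ||u'||_L² = 2*sqrt(10)/5.
Sharp Poincaré constant on H^1_0(0, 4) is C_P = L/π = 4/π, achieved by sin(π/4·x).
A polynomial bump cannot attain the sharp Poincaré constant (only the first sine eigenfunction does), so the ratio is strictly less than C_P, consistent with ||u||_L² ≤ C_P ||u'||_L².


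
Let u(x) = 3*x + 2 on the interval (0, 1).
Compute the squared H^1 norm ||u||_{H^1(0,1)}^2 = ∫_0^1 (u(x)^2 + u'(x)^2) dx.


||u||_{H^1}^2 = 22

The H^1 norm (squared) on an interval (0, L) is
  ||u||_{H^1}^2 = ∫_0^L u(x)^2 dx + ∫_0^L u'(x)^2 dx.
Compute u'(x) = 3.
Then u(x)^2 = 9*x**2 + 12*x + 4 and u'(x)^2 = 9.
Integrate each monomial from 0 to 1 using ∫_0^1 c·x^n dx = c·1^(n+1)/(n+1):
  ∫_0^1 u(x)^2 dx = ∫_0^1 (9*x^2 + 12*x + 4) dx. Term by term:
    ∫_0^1 9*x^2 dx = 3;  ∫_0^1 12*x dx = 6;  ∫_0^1 4 dx = 4.
  Sum: 3 + 6 + 4 = 13.
  ∫_0^1 u'(x)^2 dx = ∫_0^1 (9) dx. Term by term:
    ∫_0^1 9 dx = 9.
Adding: ||u||_{H^1}^2 = 13 + 9 = 22.


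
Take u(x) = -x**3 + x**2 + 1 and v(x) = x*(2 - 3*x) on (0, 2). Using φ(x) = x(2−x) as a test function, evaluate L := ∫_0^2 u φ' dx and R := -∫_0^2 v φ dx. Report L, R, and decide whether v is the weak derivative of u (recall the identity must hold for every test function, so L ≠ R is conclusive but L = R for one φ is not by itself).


LHS = 32/15, RHS = 32/15. Yes, v = u' weakly.

u(x) = -x**3 + x**2 + 1, classical derivative u'(x) = -3*x**2 + 2*x.
φ(x) = x(2−x), so φ'(x) = 2 - 2*x.
Note φ(0) = φ(2) = 0, so the boundary term u·φ vanishes.
LHS = ∫_0^2 u(x) φ'(x) dx = ∫_0^2 (2*x^4 - 4*x^3 + 2*x^2 - 2*x + 2) dx. Term by term:
  ∫_0^2 2*x^4 dx = 64/5;  ∫_0^2 -4*x^3 dx = -16;  ∫_0^2 2*x^2 dx = 16/3;
  ∫_0^2 -2*x dx = -4;  ∫_0^2 2 dx = 4.
Sum: 64/5 − 16 + 16/3 − 4 + 4 = 32/15.
So LHS = 32/15.
∫_0^2 v(x) φ(x) dx = ∫_0^2 (3*x^4 - 8*x^3 + 4*x^2) dx. Term by term:
  ∫_0^2 3*x^4 dx = 96/5;  ∫_0^2 -8*x^3 dx = -32;  ∫_0^2 4*x^2 dx = 32/3.
Sum: 96/5 − 32 + 32/3 = -32/15.
So RHS = -∫_0^2 v(x) φ(x) dx = 32/15.
LHS = RHS, so the identity holds for this test φ.
Moreover u is smooth here and v(x) = u'(x) = -3*x**2 + 2*x pointwise, so the identity holds for every test function. Hence v is the weak derivative of u.


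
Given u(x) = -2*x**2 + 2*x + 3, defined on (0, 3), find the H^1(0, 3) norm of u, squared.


||u||_{H^1}^2 = 627/5

The H^1 norm (squared) on an interval (0, L) is
  ||u||_{H^1}^2 = ∫_0^L u(x)^2 dx + ∫_0^L u'(x)^2 dx.
Compute u'(x) = 2 - 4*x.
Then u(x)^2 = 4*x**4 - 8*x**3 - 8*x**2 + 12*x + 9 and u'(x)^2 = 16*x**2 - 16*x + 4.
Integrate each monomial from 0 to 3 using ∫_0^3 c·x^n dx = c·3^(n+1)/(n+1):
  ∫_0^3 u(x)^2 dx = ∫_0^3 (4*x^4 - 8*x^3 - 8*x^2 + 12*x + 9) dx. Term by term:
    ∫_0^3 4*x^4 dx = 972/5;  ∫_0^3 -8*x^3 dx = -162;  ∫_0^3 -8*x^2 dx = -72;
    ∫_0^3 12*x dx = 54;  ∫_0^3 9 dx = 27.
  Sum: 972/5 − 162 − 72 + 54 + 27 = 207/5.
  ∫_0^3 u'(x)^2 dx = ∫_0^3 (16*x^2 - 16*x + 4) dx. Term by term:
    ∫_0^3 16*x^2 dx = 144;  ∫_0^3 -16*x dx = -72;  ∫_0^3 4 dx = 12.
  Sum: 144 − 72 + 12 = 84.
Adding: ||u||_{H^1}^2 = 207/5 + 84 = 627/5.


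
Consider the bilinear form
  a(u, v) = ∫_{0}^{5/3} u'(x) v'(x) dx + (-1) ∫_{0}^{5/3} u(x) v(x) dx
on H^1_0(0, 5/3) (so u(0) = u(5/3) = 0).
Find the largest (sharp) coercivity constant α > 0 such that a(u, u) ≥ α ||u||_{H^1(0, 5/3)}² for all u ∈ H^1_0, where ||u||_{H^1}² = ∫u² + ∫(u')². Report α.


α = (-25 + 9*π^2)/(25 + 9*π^2)

Coercivity of a(·,·) on H^1_0(0, 5/3) means a(u, u) ≥ α ||u||_{H^1}² for every u ∈ H^1_0.
The interval has length L = 5/3, and Poincaré/coercivity depend only on L. Here a(u, u) = ∫(u')² + (-1)·∫u².
Here c = -1 < 0 with |c| < (π/L)² = 9*π^2/25, so coercivity still holds. The condition a(u,u) ≥ α||u||_{H^1}² reads (1−α)∫(u')² ≥ (α−c)∫u². Any admissible α is ≤ 1 (rapidly oscillating u have ∫u²/∫(u')² → 0), and α = 1 would force 0 ≥ (1−c)∫u², impossible since c < 1; so 1−α > 0. By the sharp Poincaré inequality on H^1_0 of an interval of length L, ∫(u')² ≥ (π/L)²∫u² with equality for the first sine mode sin(π(x−x₀)/L) (x₀ the left endpoint), so the inequality holds for all u iff (1−α)(π/L)² ≥ α − c, i.e. α ≤ ((π/L)² + c)/((π/L)² + 1) = (1 + c(L/π)²)/(1 + (L/π)²). (Direct route, valid since c ≤ 0: Poincaré gives c∫u² ≥ c(L/π)²∫(u')², so a(u,u) ≥ (1 + c(L/π)²)∫(u')², while ||u||_{H^1}² ≤ (1 + (L/π)²)∫(u')²; dividing yields the same α.) With (π/L)² = 9*π^2/25 and c = -1, the largest admissible constant is α = ((π/L)² + c)/((π/L)² + 1).
Simplifying, α = (-25 + 9*π^2)/(25 + 9*π^2).


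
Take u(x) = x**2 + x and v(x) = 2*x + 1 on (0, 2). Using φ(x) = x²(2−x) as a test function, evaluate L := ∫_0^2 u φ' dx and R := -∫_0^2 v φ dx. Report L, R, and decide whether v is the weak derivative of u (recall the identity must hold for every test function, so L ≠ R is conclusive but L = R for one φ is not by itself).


LHS = -68/15, RHS = -68/15. Yes, v = u' weakly.

u(x) = x**2 + x, classical derivative u'(x) = 2*x + 1.
φ(x) = x²(2−x), so φ'(x) = x*(4 - 3*x).
Note φ(0) = φ(2) = 0, so the boundary term u·φ vanishes.
LHS = ∫_0^2 u(x) φ'(x) dx = ∫_0^2 (-3*x^4 + x^3 + 4*x^2) dx. Term by term:
  ∫_0^2 -3*x^4 dx = -96/5;  ∫_0^2 x^3 dx = 4;  ∫_0^2 4*x^2 dx = 32/3.
Sum: -96/5 + 4 + 32/3 = -68/15.
So LHS = -68/15.
∫_0^2 v(x) φ(x) dx = ∫_0^2 (-2*x^4 + 3*x^3 + 2*x^2) dx. Term by term:
  ∫_0^2 -2*x^4 dx = -64/5;  ∫_0^2 3*x^3 dx = 12;  ∫_0^2 2*x^2 dx = 16/3.
Sum: -64/5 + 12 + 16/3 = 68/15.
So RHS = -∫_0^2 v(x) φ(x) dx = -68/15.
LHS = RHS, so the identity holds for this test φ.
Moreover u is smooth here and v(x) = u'(x) = 2*x + 1 pointwise, so the identity holds for every test function. Hence v is the weak derivative of u.


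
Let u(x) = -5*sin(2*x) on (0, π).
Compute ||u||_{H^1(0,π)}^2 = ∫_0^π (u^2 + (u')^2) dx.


||u||_{H^1(0,π)}^2 = 125*π/2

u'(x) = -10*cos(2*x).
Expand u² and (u')² and integrate term by term on (0, π), using: for integers n ≥ 1, ∫_0^π sin²(nx) dx = ∫_0^π cos²(nx) dx = π/2; for n ≠ n', ∫_0^π sin(nx)sin(n'x) dx = ∫_0^π cos(nx)cos(n'x) dx = 0; and by product-to-sum, ∫_0^π sin(nx)cos(n'x) dx = ½∫_0^π [sin((n+n')x) + sin((n−n')x)] dx, which is 0 when n+n' is even and 2n/(n²−n'²) when n+n' is odd (it need not vanish on (0, π)).
  u² squared terms: (-5)²·∫sin(2x)² dx = 25·π/2 = 25*π/2.
  So ∫_0^π u² dx = 25*π/2.
  (u')² squared terms: (-10)²·∫cos(2x)² dx = 100·π/2 = 50*π.
  So ∫_0^π (u')² dx = 50*π.
||u||_{H^1}^2 = (25*π/2) + (50*π) = 125*π/2.


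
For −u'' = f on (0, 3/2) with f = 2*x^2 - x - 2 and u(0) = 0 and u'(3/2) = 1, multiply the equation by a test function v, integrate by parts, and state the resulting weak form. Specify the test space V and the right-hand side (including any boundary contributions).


V = {v ∈ H^1(0, 3/2) : v(0) = 0} (test functions vanish at x = 0 where u is specified); weak form: ∫_0^3/2 u'v' dx = ∫_0^3/2 (2*x^2 - x - 2) v dx + v(3/2) for all v ∈ V.

Multiply both sides by a test function v and integrate from 0 to 3/2:
  ∫_0^3/2 −u''(x) v(x) dx = ∫_0^3/2 f(x) v(x) dx.
Integrate the LHS by parts once:
  ∫_0^3/2 −u'' v dx = −[u'(x) v(x)]_0^3/2 + ∫_0^3/2 u'(x) v'(x) dx.
Thus ∫_0^3/2 u'(x) v'(x) dx = ∫_0^3/2 f(x) v(x) dx + [u'(x) v(x)]_0^3/2.
Choose V so that boundary terms are either known or forced to vanish.
Mixed BC: u(0) = 0 (Dirichlet) and u'(3/2) = 1 (Neumann). Define V = {v ∈ H^1(0, 3/2) : v(0) = 0}. Then [u' v]_0^3/2 = u'(3/2)·v(3/2) − u'(0)·0 = v(3/2).
Weak formulation: find u (satisfying any essential BC) such that ∫_0^3/2 u'(x) v'(x) dx = ∫_0^3/2 f v dx + v(3/2) for all v ∈ V (Dirichlet at 0 absorbed into V; Neumann datum at x = 3/2 contributes the boundary term).
Substituting f(x) = 2*x^2 - x - 2, the right-hand side is ∫_0^3/2 (2*x^2 - x - 2) v dx + v(3/2).


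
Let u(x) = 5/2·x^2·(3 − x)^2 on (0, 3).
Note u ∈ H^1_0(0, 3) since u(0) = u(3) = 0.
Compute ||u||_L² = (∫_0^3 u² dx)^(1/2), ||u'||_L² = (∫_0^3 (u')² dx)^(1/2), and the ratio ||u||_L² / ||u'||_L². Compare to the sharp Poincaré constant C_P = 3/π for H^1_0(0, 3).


||u||_L² / ||u'||_L² = sqrt(3)/2 < C_P = 3/π.

u(x) = 5/2·x^2·(3 − x)^2, so u'(x) = 5*x*(x - 3)*(2*x - 3).
u(x) = 5/2·x^2·(3 − x)^2 vanishes at x = 0 and x = 3, so u ∈ H^1_0(0, 3). Differentiate via the product rule and integrate the resulting polynomials term by term.
  ∫_0^3 u² dx = ∫_0^3 (25*x^8/4 - 75*x^7 + 675*x^6/2 - 675*x^5 + 2025*x^4/4) dx. Term by term:
    ∫_0^3 25*x^8/4 dx = 54675/4;  ∫_0^3 -75*x^7 dx = -492075/8;  ∫_0^3 675*x^6/2 dx = 1476225/14;
    ∫_0^3 -675*x^5 dx = -164025/2;  ∫_0^3 2025*x^4/4 dx = 98415/4.
  Sum: 54675/4 − 492075/8 + 1476225/14 − 164025/2 + 98415/4 = 10935/56.
  ∫_0^3 (u')² dx = ∫_0^3 (100*x^6 - 900*x^5 + 2925*x^4 - 4050*x^3 + 2025*x^2) dx. Term by term:
    ∫_0^3 100*x^6 dx = 218700/7;  ∫_0^3 -900*x^5 dx = -109350;  ∫_0^3 2925*x^4 dx = 142155;
    ∫_0^3 -4050*x^3 dx = -164025/2;  ∫_0^3 2025*x^2 dx = 18225.
  Sum: 218700/7 − 109350 + 142155 − 164025/2 + 18225 = 3645/14.
∫_0^3 u² dx = 10935/56, so ||u||_L² = 27*sqrt(210)/28.
∫_0^3 (u')² dx = 3645/14, so ||u'||_L² = 27*sqrt(70)/14.
Ratio ||u||_L² / ||u'||_L² = sqrt(3)/2.
Sharp Poincaré constant on H^1_0(0, 3) is C_P = L/π = 3/π, achieved by sin(π/3·x).
A polynomial bump cannot attain the sharp Poincaré constant (only the first sine eigenfunction does), so the ratio is strictly less than C_P, consistent with ||u||_L² ≤ C_P ||u'||_L².


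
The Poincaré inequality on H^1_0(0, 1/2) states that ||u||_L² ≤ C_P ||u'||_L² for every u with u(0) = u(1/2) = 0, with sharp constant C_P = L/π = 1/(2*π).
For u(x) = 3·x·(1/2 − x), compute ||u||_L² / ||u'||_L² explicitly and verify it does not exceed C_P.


||u||_L² / ||u'||_L² = sqrt(10)/20 < C_P = 1/(2*π).

u(x) = 3·x·(1/2 − x), so u'(x) = 3/2 - 6*x.
u(x) = 3·x·(1/2 − x) vanishes at x = 0 and x = 1/2, so u ∈ H^1_0(0, 1/2). Differentiate via the product rule and integrate the resulting polynomials term by term.
  ∫_0^1/2 u² dx = ∫_0^1/2 (9*x^4 - 9*x^3 + 9*x^2/4) dx. Term by term:
    ∫_0^1/2 9*x^4 dx = 9/160;  ∫_0^1/2 -9*x^3 dx = -9/64;  ∫_0^1/2 9*x^2/4 dx = 3/32.
  Sum: 9/160 − 9/64 + 3/32 = 3/320.
  ∫_0^1/2 (u')² dx = ∫_0^1/2 (36*x^2 - 18*x + 9/4) dx. Term by term:
    ∫_0^1/2 36*x^2 dx = 3/2;  ∫_0^1/2 -18*x dx = -9/4;  ∫_0^1/2 9/4 dx = 9/8.
  Sum: 3/2 − 9/4 + 9/8 = 3/8.
∫_0^1/2 u² dx = 3/320, so ||u||_L² = sqrt(15)/40.
∫_0^1/2 (u')² dx = 3/8, so ||u'||_L² = sqrt(6)/4.
Ratio ||u||_L² / ||u'||_L² = sqrt(10)/20.
Sharp Poincaré constant on H^1_0(0, 1/2) is C_P = L/π = 1/(2*π), achieved by sin(2*π·x).
A polynomial bump cannot attain the sharp Poincaré constant (only the first sine eigenfunction does), so the ratio is strictly less than C_P, consistent with ||u||_L² ≤ C_P ||u'||_L².


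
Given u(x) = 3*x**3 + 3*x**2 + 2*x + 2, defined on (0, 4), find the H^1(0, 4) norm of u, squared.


||u||_{H^1}^2 = 6809888/105

The H^1 norm (squared) on an interval (0, L) is
  ||u||_{H^1}^2 = ∫_0^L u(x)^2 dx + ∫_0^L u'(x)^2 dx.
Compute u'(x) = 9*x**2 + 6*x + 2.
Then u(x)^2 = 9*x**6 + 18*x**5 + 21*x**4 + 24*x**3 + 16*x**2 + 8*x + 4 and u'(x)^2 = 81*x**4 + 108*x**3 + 72*x**2 + 24*x + 4.
Integrate each monomial from 0 to 4 using ∫_0^4 c·x^n dx = c·4^(n+1)/(n+1):
  ∫_0^4 u(x)^2 dx = ∫_0^4 (9*x^6 + 18*x^5 + 21*x^4 + 24*x^3 + 16*x^2 + 8*x + 4) dx. Term by term:
    ∫_0^4 9*x^6 dx = 147456/7;  ∫_0^4 18*x^5 dx = 12288;  ∫_0^4 21*x^4 dx = 21504/5;
    ∫_0^4 24*x^3 dx = 1536;  ∫_0^4 16*x^2 dx = 1024/3;  ∫_0^4 8*x dx = 64;
    ∫_0^4 4 dx = 16.
  Sum: 147456/7 + 12288 + 21504/5 + 1536 + 1024/3 + 64 + 16 = 4159184/105.
  ∫_0^4 u'(x)^2 dx = ∫_0^4 (81*x^4 + 108*x^3 + 72*x^2 + 24*x + 4) dx. Term by term:
    ∫_0^4 81*x^4 dx = 82944/5;  ∫_0^4 108*x^3 dx = 6912;  ∫_0^4 72*x^2 dx = 1536;
    ∫_0^4 24*x dx = 192;  ∫_0^4 4 dx = 16.
  Sum: 82944/5 + 6912 + 1536 + 192 + 16 = 126224/5.
Adding: ||u||_{H^1}^2 = 4159184/105 + 126224/5 = 6809888/105.


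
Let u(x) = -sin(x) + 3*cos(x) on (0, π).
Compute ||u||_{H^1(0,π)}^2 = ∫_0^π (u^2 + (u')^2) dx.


||u||_{H^1(0,π)}^2 = 10*π

u'(x) = -3*sin(x) - cos(x).
Expand u² and (u')² and integrate term by term on (0, π), using: for integers n ≥ 1, ∫_0^π sin²(nx) dx = ∫_0^π cos²(nx) dx = π/2; for n ≠ n', ∫_0^π sin(nx)sin(n'x) dx = ∫_0^π cos(nx)cos(n'x) dx = 0; and by product-to-sum, ∫_0^π sin(nx)cos(n'x) dx = ½∫_0^π [sin((n+n')x) + sin((n−n')x)] dx, which is 0 when n+n' is even and 2n/(n²−n'²) when n+n' is odd (it need not vanish on (0, π)).
  u² squared terms: (-1)²·∫sin(x)² dx = 1·π/2 = π/2;  (3)²·∫cos(x)² dx = 9·π/2 = 9*π/2.
  u² cross terms: 2·(-1)·(3)·∫sin(x)·cos(x) dx = -6·(0) = 0.
  So ∫_0^π u² dx = π/2 + 9*π/2 + 0 = 5*π.
  (u')² squared terms: (-1)²·∫cos(x)² dx = 1·π/2 = π/2;  (-3)²·∫sin(x)² dx = 9·π/2 = 9*π/2.
  (u')² cross terms: 2·(-1)·(-3)·∫cos(x)·sin(x) dx = 6·(0) = 0.
  So ∫_0^π (u')² dx = π/2 + 9*π/2 + 0 = 5*π.
||u||_{H^1}^2 = (5*π) + (5*π) = 10*π.


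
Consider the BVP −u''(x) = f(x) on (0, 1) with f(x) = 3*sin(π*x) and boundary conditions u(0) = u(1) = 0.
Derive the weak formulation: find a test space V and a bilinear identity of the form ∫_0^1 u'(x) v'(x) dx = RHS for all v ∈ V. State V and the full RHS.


V = H^1_0(0, 1) (so v(0) = v(1) = 0); weak form: ∫_0^1 u'v' dx = ∫_0^1 (3*sin(π*x)) v dx for all v ∈ V.

Multiply both sides by a test function v and integrate from 0 to 1:
  ∫_0^1 −u''(x) v(x) dx = ∫_0^1 f(x) v(x) dx.
Integrate the LHS by parts once:
  ∫_0^1 −u'' v dx = −[u'(x) v(x)]_0^1 + ∫_0^1 u'(x) v'(x) dx.
Thus ∫_0^1 u'(x) v'(x) dx = ∫_0^1 f(x) v(x) dx + [u'(x) v(x)]_0^1.
Choose V so that boundary terms are either known or forced to vanish.
u is Dirichlet: u(0) = u(1) = 0. Let V = H^1_0(0, 1); then v(0) = v(1) = 0, and [u' v]_0^1 = 0.
Weak formulation: find u (satisfying any essential BC) such that ∫_0^1 u'(x) v'(x) dx = ∫_0^1 f v dx for all v ∈ V.
Substituting f(x) = 3*sin(π*x), the right-hand side is ∫_0^1 (3*sin(π*x)) v dx.


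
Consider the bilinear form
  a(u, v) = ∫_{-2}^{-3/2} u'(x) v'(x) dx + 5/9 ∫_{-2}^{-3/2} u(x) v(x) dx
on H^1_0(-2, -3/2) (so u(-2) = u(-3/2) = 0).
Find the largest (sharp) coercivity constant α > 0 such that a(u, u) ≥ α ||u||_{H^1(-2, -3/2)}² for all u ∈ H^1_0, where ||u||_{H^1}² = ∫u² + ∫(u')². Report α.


α = (5 + 36*π^2)/(9*(1 + 4*π^2))

Coercivity of a(·,·) on H^1_0(-2, -3/2) means a(u, u) ≥ α ||u||_{H^1}² for every u ∈ H^1_0.
The interval has length L = 1/2, and Poincaré/coercivity depend only on L. Here a(u, u) = ∫(u')² + (5/9)·∫u².
Here 0 < c = 5/9 < 1. The condition a(u,u) ≥ α||u||_{H^1}² reads (1−α)∫(u')² ≥ (α−c)∫u². Any admissible α is ≤ 1 (rapidly oscillating u have ∫u²/∫(u')² → 0), and α = 1 would force 0 ≥ (1−c)∫u², impossible since c < 1; so 1−α > 0. By the sharp Poincaré inequality on H^1_0 of an interval of length L, ∫(u')² ≥ (π/L)²∫u² with equality for the first sine mode sin(π(x−x₀)/L) (x₀ the left endpoint), so the inequality holds for all u iff (1−α)(π/L)² ≥ α − c, i.e. α ≤ ((π/L)² + c)/((π/L)² + 1) = (1 + c(L/π)²)/(1 + (L/π)²). With (π/L)² = 4*π^2 and c = 5/9, the largest admissible constant is α = ((π/L)² + c)/((π/L)² + 1).
Simplifying, α = (5 + 36*π^2)/(9*(1 + 4*π^2)).


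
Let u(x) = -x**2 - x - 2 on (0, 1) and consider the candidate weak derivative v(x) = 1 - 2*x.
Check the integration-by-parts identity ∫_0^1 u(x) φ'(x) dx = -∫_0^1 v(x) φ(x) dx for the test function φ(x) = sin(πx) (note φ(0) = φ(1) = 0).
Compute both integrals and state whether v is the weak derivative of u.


LHS = 4/π, RHS = 0. No, v is not the weak derivative of u.

u(x) = -x**2 - x - 2, classical derivative u'(x) = -2*x - 1.
φ(x) = sin(πx), so φ'(x) = π*cos(π*x).
Note φ(0) = φ(1) = 0, so the boundary term u·φ vanishes.
LHS = ∫_0^1 u(x) φ'(x) dx = ∫_0^1 (-π*x^2*cos(π*x) - π*x*cos(π*x) - 2*π*cos(π*x)) dx. Term by term:
  ∫_0^1 -2*π*cos(π*x) dx = 0;  ∫_0^1 -π*x*cos(π*x) dx = 2/π;  ∫_0^1 -π*x^2*cos(π*x) dx = 2/π.
Sum: 0 + 2/π + 2/π = 4/π.
So LHS = 4/π.
∫_0^1 v(x) φ(x) dx = ∫_0^1 (-2*x*sin(π*x) + sin(π*x)) dx. Term by term:
  ∫_0^1 -2*x*sin(π*x) dx = -2/π;  ∫_0^1 sin(π*x) dx = 2/π.
Sum: -2/π + 2/π = 0.
So RHS = -∫_0^1 v(x) φ(x) dx = 0.
LHS − RHS = 4/π ≠ 0, so the identity fails.
(For a valid weak derivative the identity must hold for EVERY test function, in particular this one. The failure shows v is NOT the weak derivative of u.)
Correct weak derivative would be u'(x) = -2*x - 1.


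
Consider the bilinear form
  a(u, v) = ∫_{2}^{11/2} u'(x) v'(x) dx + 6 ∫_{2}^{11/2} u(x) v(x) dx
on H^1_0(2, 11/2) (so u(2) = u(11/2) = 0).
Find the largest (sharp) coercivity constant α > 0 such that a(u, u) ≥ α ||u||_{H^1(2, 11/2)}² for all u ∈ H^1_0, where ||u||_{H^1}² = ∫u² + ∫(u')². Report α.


α = 1

Coercivity of a(·,·) on H^1_0(2, 11/2) means a(u, u) ≥ α ||u||_{H^1}² for every u ∈ H^1_0.
The interval has length L = 7/2, and Poincaré/coercivity depend only on L. Here a(u, u) = ∫(u')² + (6)·∫u².
Here c = 6 ≥ 1, so a(u,u) = ∫(u')² + c∫u² ≥ ∫(u')² + ∫u² = ||u||_{H^1}², i.e. α = 1 works. No larger α is possible: a(u,u) ≥ α||u||_{H^1}² means (1−α)∫(u')² ≥ (α−c)∫u², and for the modes u_n = sin(nπ(x−x₀)/L) (x₀ the left endpoint) one has ∫u_n²/∫(u_n')² = (L/(nπ))² → 0, so a(u_n,u_n)/||u_n||_{H^1}² → 1. Hence the optimal constant is α = 1.
Therefore α = 1.


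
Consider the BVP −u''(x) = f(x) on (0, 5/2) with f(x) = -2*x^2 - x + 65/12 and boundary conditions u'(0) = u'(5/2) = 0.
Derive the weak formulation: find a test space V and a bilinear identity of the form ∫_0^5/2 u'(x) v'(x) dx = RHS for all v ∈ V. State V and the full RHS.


V = H^1(0, 5/2) (no boundary constraint on v; u is determined up to an additive constant); weak form: ∫_0^5/2 u'v' dx = ∫_0^5/2 (-2*x^2 - x + 65/12) v dx for all v ∈ V.

Multiply both sides by a test function v and integrate from 0 to 5/2:
  ∫_0^5/2 −u''(x) v(x) dx = ∫_0^5/2 f(x) v(x) dx.
Integrate the LHS by parts once:
  ∫_0^5/2 −u'' v dx = −[u'(x) v(x)]_0^5/2 + ∫_0^5/2 u'(x) v'(x) dx.
Thus ∫_0^5/2 u'(x) v'(x) dx = ∫_0^5/2 f(x) v(x) dx + [u'(x) v(x)]_0^5/2.
Choose V so that boundary terms are either known or forced to vanish.
u has homogeneous Neumann: u'(0) = u'(5/2) = 0. So [u' v]_0^5/2 = 0·v(5/2) − 0·v(0) = 0 for any v; take V = H^1(0, 5/2).
Weak formulation: find u (satisfying any essential BC) such that ∫_0^5/2 u'(x) v'(x) dx = ∫_0^5/2 f v dx for all v ∈ V (homogeneous Neumann, so boundary terms vanish).
Substituting f(x) = -2*x^2 - x + 65/12, the right-hand side is ∫_0^5/2 (-2*x^2 - x + 65/12) v dx.
Compatibility check (pure Neumann): taking v ≡ 1 ∈ V gives 0 = ∫_0^5/2 f dx + (0) − (0), i.e. ∫_0^5/2 f dx must equal u'(0) − u'(5/2) = 0. Indeed ∫_0^5/2 (-2*x^2 - x + 65/12) dx = 0, so the data are compatible. The solution is then unique only up to an additive constant (fix it e.g. by requiring ∫_0^5/2 u dx = 0).


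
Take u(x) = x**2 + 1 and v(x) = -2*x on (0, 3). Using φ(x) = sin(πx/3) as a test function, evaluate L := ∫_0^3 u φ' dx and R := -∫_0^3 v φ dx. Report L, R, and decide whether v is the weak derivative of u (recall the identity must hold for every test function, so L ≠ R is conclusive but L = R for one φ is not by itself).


LHS = -18/π, RHS = 18/π. No, v is not the weak derivative of u.

u(x) = x**2 + 1, classical derivative u'(x) = 2*x.
φ(x) = sin(πx/3), so φ'(x) = π*cos(π*x/3)/3.
Note φ(0) = φ(3) = 0, so the boundary term u·φ vanishes.
LHS = ∫_0^3 u(x) φ'(x) dx = ∫_0^3 (π*x^2*cos(π*x/3)/3 + π*cos(π*x/3)/3) dx. Term by term:
  ∫_0^3 π*cos(π*x/3)/3 dx = 0;  ∫_0^3 π*x^2*cos(π*x/3)/3 dx = -18/π.
Sum: 0 − 18/π = -18/π.
So LHS = -18/π.
∫_0^3 v(x) φ(x) dx = ∫_0^3 (-2*x*sin(π*x/3)) dx. Term by term:
  ∫_0^3 -2*x*sin(π*x/3) dx = -18/π.
So RHS = -∫_0^3 v(x) φ(x) dx = 18/π.
LHS − RHS = -36/π ≠ 0, so the identity fails.
(For a valid weak derivative the identity must hold for EVERY test function, in particular this one. The failure shows v is NOT the weak derivative of u.)
Correct weak derivative would be u'(x) = 2*x.


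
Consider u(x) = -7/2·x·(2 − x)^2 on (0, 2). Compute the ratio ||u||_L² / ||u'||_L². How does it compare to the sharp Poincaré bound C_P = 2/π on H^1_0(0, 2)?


||u||_L² / ||u'||_L² = sqrt(14)/7 < C_P = 2/π.

u(x) = -7/2·x·(2 − x)^2, so u'(x) = 7*(2 - 3*x)*(x/2 - 1).
u(x) = -7/2·x·(2 − x)^2 vanishes at x = 0 and x = 2, so u ∈ H^1_0(0, 2). Differentiate via the product rule and integrate the resulting polynomials term by term.
  ∫_0^2 u² dx = ∫_0^2 (49*x^6/4 - 98*x^5 + 294*x^4 - 392*x^3 + 196*x^2) dx. Term by term:
    ∫_0^2 49*x^6/4 dx = 224;  ∫_0^2 -98*x^5 dx = -3136/3;  ∫_0^2 294*x^4 dx = 9408/5;
    ∫_0^2 -392*x^3 dx = -1568;  ∫_0^2 196*x^2 dx = 1568/3.
  Sum: 224 − 3136/3 + 9408/5 − 1568 + 1568/3 = 224/15.
  ∫_0^2 (u')² dx = ∫_0^2 (441*x^4/4 - 588*x^3 + 1078*x^2 - 784*x + 196) dx. Term by term:
    ∫_0^2 441*x^4/4 dx = 3528/5;  ∫_0^2 -588*x^3 dx = -2352;  ∫_0^2 1078*x^2 dx = 8624/3;
    ∫_0^2 -784*x dx = -1568;  ∫_0^2 196 dx = 392.
  Sum: 3528/5 − 2352 + 8624/3 − 1568 + 392 = 784/15.
∫_0^2 u² dx = 224/15, so ||u||_L² = 4*sqrt(210)/15.
∫_0^2 (u')² dx = 784/15, so ||u'||_L² = 28*sqrt(15)/15.
Ratio ||u||_L² / ||u'||_L² = sqrt(14)/7.
Sharp Poincaré constant on H^1_0(0, 2) is C_P = L/π = 2/π, achieved by sin(π/2·x).
A polynomial bump cannot attain the sharp Poincaré constant (only the first sine eigenfunction does), so the ratio is strictly less than C_P, consistent with ||u||_L² ≤ C_P ||u'||_L².
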